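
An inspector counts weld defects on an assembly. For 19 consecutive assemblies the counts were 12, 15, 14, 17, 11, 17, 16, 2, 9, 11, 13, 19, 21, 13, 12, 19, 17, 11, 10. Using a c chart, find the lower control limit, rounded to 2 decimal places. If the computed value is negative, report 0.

2.56

c̄ = (12 + 15 + 14 + 17 + 11 + 17 + 16 + 2 + 9 + 11 + 13 + 19 + 21 + 13 + 12 + 19 + 17 + 11 + 10) / 19 = 259 / 19 = 13.6316
LCL = c̄ − 3√c̄ = 13.6316 − 3 × 3.6921 = 2.5553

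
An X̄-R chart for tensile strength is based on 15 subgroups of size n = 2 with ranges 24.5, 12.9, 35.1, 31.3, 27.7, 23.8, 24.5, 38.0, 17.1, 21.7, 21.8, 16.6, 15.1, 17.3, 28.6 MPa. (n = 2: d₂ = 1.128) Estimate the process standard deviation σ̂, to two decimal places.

21.04

R̄ = (24.5 + 12.9 + 35.1 + 31.3 + 27.7 + 23.8 + 24.5 + 38.0 + 17.1 + 21.7 + 21.8 + 16.6 + 15.1 + 17.3 + 28.6) / 15 = 23.7333
σ̂ = R̄ / d₂ = 23.7333 / 1.128 = 21.0402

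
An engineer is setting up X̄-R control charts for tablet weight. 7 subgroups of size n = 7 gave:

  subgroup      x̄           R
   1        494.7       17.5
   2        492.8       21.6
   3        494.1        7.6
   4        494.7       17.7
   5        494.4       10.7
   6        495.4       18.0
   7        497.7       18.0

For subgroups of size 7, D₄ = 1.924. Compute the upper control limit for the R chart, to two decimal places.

R̄ = (17.5 + 21.6 + 7.6 + 17.7 + 10.7 + 18.0 + 18.0) / 7 = 111.1000 / 7 = 15.8714
UCL_R = D₄·R̄ = 1.924 × 15.8714 = 30.5366

30.54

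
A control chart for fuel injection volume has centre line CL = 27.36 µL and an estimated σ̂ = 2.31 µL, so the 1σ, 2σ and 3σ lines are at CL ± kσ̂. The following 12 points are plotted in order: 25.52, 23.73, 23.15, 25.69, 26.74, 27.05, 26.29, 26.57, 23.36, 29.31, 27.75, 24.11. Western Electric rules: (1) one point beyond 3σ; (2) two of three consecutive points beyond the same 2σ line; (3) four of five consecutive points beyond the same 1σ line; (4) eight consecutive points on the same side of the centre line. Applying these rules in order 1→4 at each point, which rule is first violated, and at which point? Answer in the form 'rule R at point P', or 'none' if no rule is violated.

rule 4 at point 8

Zone of each point (C = within 1σ̂, B = 1σ̂–2σ̂, A = 2σ̂–3σ̂, * = beyond 3σ̂; sign = side of CL): 1:-C, 2:-B, 3:-B, 4:-C, 5:-C, 6:-C, 7:-C, 8:-C, 9:-B, 10:+C, 11:+C, 12:-B
Rule 4 (eight consecutive points on the same side of the centre line) is satisfied at point 8.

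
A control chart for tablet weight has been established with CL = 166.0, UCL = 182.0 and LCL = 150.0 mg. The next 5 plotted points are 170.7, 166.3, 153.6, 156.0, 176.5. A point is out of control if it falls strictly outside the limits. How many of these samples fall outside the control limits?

All 5 points lie within [150.0, 182.0].

0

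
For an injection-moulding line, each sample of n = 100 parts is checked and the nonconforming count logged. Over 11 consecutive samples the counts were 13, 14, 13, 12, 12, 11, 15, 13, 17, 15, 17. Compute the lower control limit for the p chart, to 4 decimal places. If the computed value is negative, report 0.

0.0347

p̄ = Σdᵢ / (k·n) = 152 / (11 × 100) = 0.13818
LCL = p̄ − 3·√(p̄(1−p̄)/n) = 0.13818 − 3 × 0.03451 = 0.03465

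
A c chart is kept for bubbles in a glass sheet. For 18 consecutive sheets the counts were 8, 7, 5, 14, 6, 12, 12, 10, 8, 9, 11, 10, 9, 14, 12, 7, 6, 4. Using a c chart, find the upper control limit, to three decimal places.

c̄ = (8 + 7 + 5 + 14 + 6 + 12 + 12 + 10 + 8 + 9 + 11 + 10 + 9 + 14 + 12 + 7 + 6 + 4) / 18 = 164 / 18 = 9.1111
UCL = c̄ + 3√c̄ = 9.1111 + 3 × √9.1111 = 9.1111 + 3 × 3.0185 = 18.1665

18.166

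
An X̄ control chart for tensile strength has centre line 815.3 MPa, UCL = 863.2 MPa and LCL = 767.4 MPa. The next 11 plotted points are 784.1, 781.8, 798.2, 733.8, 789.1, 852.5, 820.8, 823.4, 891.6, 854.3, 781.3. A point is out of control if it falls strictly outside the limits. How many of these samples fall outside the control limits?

2

Compare each point to [767.4, 863.2]: sample 4 = 733.8 < LCL; sample 9 = 891.6 > UCL.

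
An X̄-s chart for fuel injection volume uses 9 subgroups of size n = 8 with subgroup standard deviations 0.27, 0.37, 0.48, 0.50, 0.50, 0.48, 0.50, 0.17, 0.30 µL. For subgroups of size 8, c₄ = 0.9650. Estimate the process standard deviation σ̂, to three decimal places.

s̄ = (0.27 + 0.37 + 0.48 + 0.50 + 0.50 + 0.48 + 0.50 + 0.17 + 0.30) / 9 = 0.3967
σ̂ = s̄ / c₄ = 0.3967 / 0.9650 = 0.4111

0.411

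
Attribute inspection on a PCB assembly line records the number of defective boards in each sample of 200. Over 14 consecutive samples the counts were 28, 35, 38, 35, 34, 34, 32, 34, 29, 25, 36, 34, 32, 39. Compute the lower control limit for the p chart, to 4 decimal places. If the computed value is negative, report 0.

p̄ = Σdᵢ / (k·n) = 465 / (14 × 200) = 0.16607
LCL = p̄ − 3·√(p̄(1−p̄)/n) = 0.16607 − 3 × 0.02631 = 0.08713

0.0871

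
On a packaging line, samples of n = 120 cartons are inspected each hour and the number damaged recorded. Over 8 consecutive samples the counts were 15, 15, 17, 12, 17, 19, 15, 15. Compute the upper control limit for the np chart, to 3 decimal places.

26.685

p̄ = Σdᵢ / (k·n) = 125 / (8 × 120) = 0.13021
UCL = np̄ + 3·√(np̄(1−p̄)) = 15.6250 + 3 × √(15.6250×0.86979) = 15.6250 + 3 × 3.6865 = 26.6846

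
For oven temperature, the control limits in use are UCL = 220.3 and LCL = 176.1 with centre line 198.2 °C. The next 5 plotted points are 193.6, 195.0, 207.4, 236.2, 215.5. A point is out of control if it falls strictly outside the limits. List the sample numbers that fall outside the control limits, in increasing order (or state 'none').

4

Compare each point to [176.1, 220.3]: sample 4 = 236.2 > UCL.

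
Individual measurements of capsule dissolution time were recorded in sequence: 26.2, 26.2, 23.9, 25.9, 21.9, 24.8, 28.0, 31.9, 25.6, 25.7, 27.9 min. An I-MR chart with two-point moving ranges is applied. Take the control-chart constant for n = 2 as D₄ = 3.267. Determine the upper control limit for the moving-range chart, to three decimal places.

8.788

Moving ranges: 0.0, 2.3, 2.0, 4.0, 2.9, 3.2, 3.9, 6.3, 0.1, 2.2; M̄R̄ = 26.9000 / 10 = 2.6900
UCL_MR = D₄·M̄R̄ = 3.267 × 2.6900 = 8.7882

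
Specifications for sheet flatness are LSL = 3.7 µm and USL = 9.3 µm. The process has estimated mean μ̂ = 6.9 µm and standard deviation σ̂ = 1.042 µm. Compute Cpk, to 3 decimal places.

Cpu = (USL − μ̂) / (3σ̂) = (9.3 − 6.9) / (3 × 1.042) = 0.7678; Cpl = (μ̂ − LSL) / (3σ̂) = (6.9 − 3.7) / (3 × 1.042) = 1.0237; Cpk = min(Cpu, Cpl) = 0.7678

0.768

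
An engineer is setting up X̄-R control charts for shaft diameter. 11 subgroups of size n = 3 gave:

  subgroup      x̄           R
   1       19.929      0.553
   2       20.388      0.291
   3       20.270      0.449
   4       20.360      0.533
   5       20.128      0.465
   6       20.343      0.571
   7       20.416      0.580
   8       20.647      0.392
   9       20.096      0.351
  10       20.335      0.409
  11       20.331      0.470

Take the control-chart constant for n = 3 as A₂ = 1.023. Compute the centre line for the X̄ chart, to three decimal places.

20.295

X̄̄ = (19.929 + 20.388 + 20.270 + 20.360 + 20.128 + 20.343 + 20.416 + 20.647 + 20.096 + 20.335 + 20.331) / 11 = 223.2430 / 11 = 20.2948
CL = X̄̄ = 20.2948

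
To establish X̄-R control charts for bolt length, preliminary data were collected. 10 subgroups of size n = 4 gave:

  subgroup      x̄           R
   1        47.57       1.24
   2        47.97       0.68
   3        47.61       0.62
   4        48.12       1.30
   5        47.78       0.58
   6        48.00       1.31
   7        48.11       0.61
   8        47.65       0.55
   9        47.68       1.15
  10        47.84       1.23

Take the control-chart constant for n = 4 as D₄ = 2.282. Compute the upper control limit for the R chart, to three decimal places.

2.115

R̄ = (1.24 + 0.68 + 0.62 + 1.30 + 0.58 + 1.31 + 0.61 + 0.55 + 1.15 + 1.23) / 10 = 9.2700 / 10 = 0.9270
UCL_R = D₄·R̄ = 2.282 × 0.9270 = 2.1154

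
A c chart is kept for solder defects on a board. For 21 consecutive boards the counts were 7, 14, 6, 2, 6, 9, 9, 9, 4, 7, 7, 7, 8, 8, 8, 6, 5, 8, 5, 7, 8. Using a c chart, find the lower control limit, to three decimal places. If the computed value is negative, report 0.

c̄ = (7 + 14 + 6 + 2 + 6 + 9 + 9 + 9 + 4 + 7 + 7 + 7 + 8 + 8 + 8 + 6 + 5 + 8 + 5 + 7 + 8) / 21 = 150 / 21 = 7.1429
LCL = c̄ − 3√c̄ = 7.1429 − 3 × 2.6726 = -0.8750 → 0 (cannot be negative)

0.000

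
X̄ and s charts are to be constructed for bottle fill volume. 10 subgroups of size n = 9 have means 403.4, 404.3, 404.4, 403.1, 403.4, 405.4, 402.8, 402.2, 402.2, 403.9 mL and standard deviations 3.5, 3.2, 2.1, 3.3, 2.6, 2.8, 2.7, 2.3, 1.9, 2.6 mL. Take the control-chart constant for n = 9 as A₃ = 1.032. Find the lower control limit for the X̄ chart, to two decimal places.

X̄̄ = (403.4 + 404.3 + 404.4 + 403.1 + 403.4 + 405.4 + 402.8 + 402.2 + 402.2 + 403.9) / 10 = 403.5100
s̄ = (3.5 + 3.2 + 2.1 + 3.3 + 2.6 + 2.8 + 2.7 + 2.3 + 1.9 + 2.6) / 10 = 2.7000
LCL = X̄̄ − A₃·s̄ = 403.5100 − 1.032 × 2.7000 = 400.7236

400.72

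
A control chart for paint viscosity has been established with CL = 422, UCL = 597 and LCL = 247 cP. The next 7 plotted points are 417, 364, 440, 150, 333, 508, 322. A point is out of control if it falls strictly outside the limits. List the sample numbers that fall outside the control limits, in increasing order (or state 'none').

Compare each point to [247, 597]: sample 4 = 150 < LCL.

4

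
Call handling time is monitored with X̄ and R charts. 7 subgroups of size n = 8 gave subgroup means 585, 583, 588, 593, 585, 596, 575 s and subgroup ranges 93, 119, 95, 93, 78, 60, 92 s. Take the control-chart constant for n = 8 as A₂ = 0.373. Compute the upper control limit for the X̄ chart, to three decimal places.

619.999

X̄̄ = (585 + 583 + 588 + 593 + 585 + 596 + 575) / 7 = 4105.0000 / 7 = 586.4286
R̄ = (93 + 119 + 95 + 93 + 78 + 60 + 92) / 7 = 630.0000 / 7 = 90.0000
UCL = X̄̄ + A₂·R̄ = 586.4286 + 0.373 × 90.0000 = 619.9986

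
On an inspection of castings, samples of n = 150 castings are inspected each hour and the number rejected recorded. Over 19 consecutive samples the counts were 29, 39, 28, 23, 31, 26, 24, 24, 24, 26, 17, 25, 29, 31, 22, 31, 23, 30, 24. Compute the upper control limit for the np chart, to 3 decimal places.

40.672

p̄ = Σdᵢ / (k·n) = 506 / (19 × 150) = 0.17754
UCL = np̄ + 3·√(np̄(1−p̄)) = 26.6316 + 3 × √(26.6316×0.82246) = 26.6316 + 3 × 4.6801 = 40.6719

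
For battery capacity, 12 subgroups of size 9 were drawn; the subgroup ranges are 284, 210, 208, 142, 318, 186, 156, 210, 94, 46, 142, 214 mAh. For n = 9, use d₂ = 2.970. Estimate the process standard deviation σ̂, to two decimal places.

R̄ = (284 + 210 + 208 + 142 + 318 + 186 + 156 + 210 + 94 + 46 + 142 + 214) / 12 = 184.1667
σ̂ = R̄ / d₂ = 184.1667 / 2.970 = 62.0090

62.01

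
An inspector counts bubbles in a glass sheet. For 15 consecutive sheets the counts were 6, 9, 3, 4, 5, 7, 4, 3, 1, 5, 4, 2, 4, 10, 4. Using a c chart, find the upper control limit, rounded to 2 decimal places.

11.26

c̄ = (6 + 9 + 3 + 4 + 5 + 7 + 4 + 3 + 1 + 5 + 4 + 2 + 4 + 10 + 4) / 15 = 71 / 15 = 4.7333
UCL = c̄ + 3√c̄ = 4.7333 + 3 × √4.7333 = 4.7333 + 3 × 2.1756 = 11.2602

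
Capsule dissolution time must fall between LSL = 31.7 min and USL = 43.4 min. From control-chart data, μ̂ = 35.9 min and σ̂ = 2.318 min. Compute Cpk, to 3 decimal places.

Cpu = (USL − μ̂) / (3σ̂) = (43.4 − 35.9) / (3 × 2.318) = 1.0785; Cpl = (μ̂ − LSL) / (3σ̂) = (35.9 − 31.7) / (3 × 2.318) = 0.6040; Cpk = min(Cpu, Cpl) = 0.6040

0.604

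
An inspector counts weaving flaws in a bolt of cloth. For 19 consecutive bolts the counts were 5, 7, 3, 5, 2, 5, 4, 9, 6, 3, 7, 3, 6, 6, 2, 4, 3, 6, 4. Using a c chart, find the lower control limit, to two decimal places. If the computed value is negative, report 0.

0.00

c̄ = (5 + 7 + 3 + 5 + 2 + 5 + 4 + 9 + 6 + 3 + 7 + 3 + 6 + 6 + 2 + 4 + 3 + 6 + 4) / 19 = 90 / 19 = 4.7368
LCL = c̄ − 3√c̄ = 4.7368 − 3 × 2.1764 = -1.7924 → 0 (cannot be negative)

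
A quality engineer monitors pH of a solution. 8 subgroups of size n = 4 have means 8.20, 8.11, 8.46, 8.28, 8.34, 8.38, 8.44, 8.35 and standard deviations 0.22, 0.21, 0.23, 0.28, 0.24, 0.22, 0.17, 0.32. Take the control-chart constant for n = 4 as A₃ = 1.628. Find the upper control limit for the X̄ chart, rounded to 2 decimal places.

8.70

X̄̄ = (8.20 + 8.11 + 8.46 + 8.28 + 8.34 + 8.38 + 8.44 + 8.35) / 8 = 8.3200
s̄ = (0.22 + 0.21 + 0.23 + 0.28 + 0.24 + 0.22 + 0.17 + 0.32) / 8 = 0.2363
UCL = X̄̄ + A₃·s̄ = 8.3200 + 1.628 × 0.2363 = 8.7046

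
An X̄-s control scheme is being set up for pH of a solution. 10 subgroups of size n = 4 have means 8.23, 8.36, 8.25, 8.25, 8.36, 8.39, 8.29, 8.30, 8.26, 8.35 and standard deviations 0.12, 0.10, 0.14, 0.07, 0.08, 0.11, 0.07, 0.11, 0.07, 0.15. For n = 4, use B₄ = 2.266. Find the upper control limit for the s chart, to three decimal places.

0.231

s̄ = (0.12 + 0.10 + 0.14 + 0.07 + 0.08 + 0.11 + 0.07 + 0.11 + 0.07 + 0.15) / 10 = 0.1020
UCL_s = B₄·s̄ = 2.266 × 0.1020 = 0.2311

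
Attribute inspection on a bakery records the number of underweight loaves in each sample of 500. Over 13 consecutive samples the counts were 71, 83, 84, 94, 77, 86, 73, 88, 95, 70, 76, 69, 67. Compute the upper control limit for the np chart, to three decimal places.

103.987

p̄ = Σdᵢ / (k·n) = 1033 / (13 × 500) = 0.15892
UCL = np̄ + 3·√(np̄(1−p̄)) = 79.4615 + 3 × √(79.4615×0.84108) = 79.4615 + 3 × 8.1752 = 103.9870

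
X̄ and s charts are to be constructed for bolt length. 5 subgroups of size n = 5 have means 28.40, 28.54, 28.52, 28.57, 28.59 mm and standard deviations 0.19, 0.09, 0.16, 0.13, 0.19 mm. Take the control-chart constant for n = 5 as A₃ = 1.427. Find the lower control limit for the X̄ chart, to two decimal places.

28.31

X̄̄ = (28.40 + 28.54 + 28.52 + 28.57 + 28.59) / 5 = 28.5240
s̄ = (0.19 + 0.09 + 0.16 + 0.13 + 0.19) / 5 = 0.1520
LCL = X̄̄ − A₃·s̄ = 28.5240 − 1.427 × 0.1520 = 28.3071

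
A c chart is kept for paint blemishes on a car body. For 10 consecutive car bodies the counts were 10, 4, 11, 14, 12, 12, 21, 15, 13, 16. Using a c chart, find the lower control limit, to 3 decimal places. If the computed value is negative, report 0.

2.067

c̄ = (10 + 4 + 11 + 14 + 12 + 12 + 21 + 15 + 13 + 16) / 10 = 128 / 10 = 12.8000
LCL = c̄ − 3√c̄ = 12.8000 − 3 × 3.5777 = 2.0669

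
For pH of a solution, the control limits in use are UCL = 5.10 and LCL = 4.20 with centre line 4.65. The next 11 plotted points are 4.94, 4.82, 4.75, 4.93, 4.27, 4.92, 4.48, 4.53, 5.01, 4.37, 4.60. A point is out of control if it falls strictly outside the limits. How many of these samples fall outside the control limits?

All 11 points lie within [4.20, 5.10].

0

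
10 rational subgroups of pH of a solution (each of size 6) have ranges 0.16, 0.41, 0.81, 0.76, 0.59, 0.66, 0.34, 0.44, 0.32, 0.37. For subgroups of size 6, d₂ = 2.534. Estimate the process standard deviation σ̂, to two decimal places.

R̄ = (0.16 + 0.41 + 0.81 + 0.76 + 0.59 + 0.66 + 0.34 + 0.44 + 0.32 + 0.37) / 10 = 0.4860
σ̂ = R̄ / d₂ = 0.4860 / 2.534 = 0.1918

0.19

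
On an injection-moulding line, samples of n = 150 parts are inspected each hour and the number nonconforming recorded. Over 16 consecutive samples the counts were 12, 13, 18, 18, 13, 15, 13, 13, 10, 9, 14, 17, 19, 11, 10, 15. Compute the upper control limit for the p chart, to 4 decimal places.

0.1623

p̄ = Σdᵢ / (k·n) = 220 / (16 × 150) = 0.09167
UCL = p̄ + 3·√(p̄(1−p̄)/n) = 0.09167 + 3 × √(0.09167×0.90833/150) = 0.09167 + 3 × 0.02356 = 0.16235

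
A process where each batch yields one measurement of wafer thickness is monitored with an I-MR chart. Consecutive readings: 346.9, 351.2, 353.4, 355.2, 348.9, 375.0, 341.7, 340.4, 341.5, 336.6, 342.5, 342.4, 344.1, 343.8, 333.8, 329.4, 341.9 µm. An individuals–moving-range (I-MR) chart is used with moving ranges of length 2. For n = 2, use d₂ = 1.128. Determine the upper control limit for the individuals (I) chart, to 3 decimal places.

X̄ = (346.9 + 351.2 + 353.4 + 355.2 + 348.9 + 375.0 + 341.7 + 340.4 + 341.5 + 336.6 + 342.5 + 342.4 + 344.1 + 343.8 + 333.8 + 329.4 + 341.9) / 17 = 345.2176
Moving ranges: 4.3, 2.2, 1.8, 6.3, 26.1, 33.3, 1.3, 1.1, 4.9, 5.9, 0.1, 1.7, 0.3, 10.0, 4.4, 12.5; M̄R̄ = 116.2000 / 16 = 7.2625
UCL = X̄ + 3·M̄R̄/d₂ = 345.2176 + 3 × 7.2625 / 1.128 = 364.5328

364.533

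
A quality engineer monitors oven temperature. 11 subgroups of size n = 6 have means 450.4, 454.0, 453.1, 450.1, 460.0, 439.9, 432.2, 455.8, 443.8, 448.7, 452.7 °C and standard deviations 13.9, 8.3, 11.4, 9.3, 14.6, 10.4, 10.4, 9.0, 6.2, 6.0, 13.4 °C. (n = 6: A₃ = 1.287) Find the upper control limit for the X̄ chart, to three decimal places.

462.364

X̄̄ = (450.4 + 454.0 + 453.1 + 450.1 + 460.0 + 439.9 + 432.2 + 455.8 + 443.8 + 448.7 + 452.7) / 11 = 449.1545
s̄ = (13.9 + 8.3 + 11.4 + 9.3 + 14.6 + 10.4 + 10.4 + 9.0 + 6.2 + 6.0 + 13.4) / 11 = 10.2636
UCL = X̄̄ + A₃·s̄ = 449.1545 + 1.287 × 10.2636 = 462.3638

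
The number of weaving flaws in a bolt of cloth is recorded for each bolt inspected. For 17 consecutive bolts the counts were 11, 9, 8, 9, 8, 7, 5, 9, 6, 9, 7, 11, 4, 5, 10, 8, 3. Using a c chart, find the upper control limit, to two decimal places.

15.85

c̄ = (11 + 9 + 8 + 9 + 8 + 7 + 5 + 9 + 6 + 9 + 7 + 11 + 4 + 5 + 10 + 8 + 3) / 17 = 129 / 17 = 7.5882
UCL = c̄ + 3√c̄ = 7.5882 + 3 × √7.5882 = 7.5882 + 3 × 2.7547 = 15.8523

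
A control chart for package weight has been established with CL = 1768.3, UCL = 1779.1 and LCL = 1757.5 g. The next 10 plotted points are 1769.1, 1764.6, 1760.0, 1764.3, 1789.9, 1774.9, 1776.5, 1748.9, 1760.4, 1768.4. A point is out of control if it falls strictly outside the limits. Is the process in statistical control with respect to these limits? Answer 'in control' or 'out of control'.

Compare each point to [1757.5, 1779.1]: sample 5 = 1789.9 > UCL; sample 8 = 1748.9 < LCL.

out of control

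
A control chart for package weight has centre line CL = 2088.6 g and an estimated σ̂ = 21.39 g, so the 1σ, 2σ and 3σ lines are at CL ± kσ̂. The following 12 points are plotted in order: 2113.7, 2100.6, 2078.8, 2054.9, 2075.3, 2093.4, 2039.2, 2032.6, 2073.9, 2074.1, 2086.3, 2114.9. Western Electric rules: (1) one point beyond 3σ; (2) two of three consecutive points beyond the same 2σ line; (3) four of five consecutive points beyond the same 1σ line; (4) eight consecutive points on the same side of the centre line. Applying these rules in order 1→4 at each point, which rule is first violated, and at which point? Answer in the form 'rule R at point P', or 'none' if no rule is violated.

Zone of each point (C = within 1σ̂, B = 1σ̂–2σ̂, A = 2σ̂–3σ̂, * = beyond 3σ̂; sign = side of CL): 1:+B, 2:+C, 3:-C, 4:-B, 5:-C, 6:+C, 7:-A, 8:-A, 9:-C, 10:-C, 11:-C, 12:+B
Rule 2 (two of three consecutive points beyond the same 2σ limit) is satisfied at point 8.

rule 2 at point 8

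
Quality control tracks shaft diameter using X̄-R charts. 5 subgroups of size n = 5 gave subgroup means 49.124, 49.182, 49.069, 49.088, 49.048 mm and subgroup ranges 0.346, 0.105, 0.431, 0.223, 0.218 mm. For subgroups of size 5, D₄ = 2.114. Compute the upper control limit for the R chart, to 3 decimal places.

0.559

R̄ = (0.346 + 0.105 + 0.431 + 0.223 + 0.218) / 5 = 1.3230 / 5 = 0.2646
UCL_R = D₄·R̄ = 2.114 × 0.2646 = 0.5594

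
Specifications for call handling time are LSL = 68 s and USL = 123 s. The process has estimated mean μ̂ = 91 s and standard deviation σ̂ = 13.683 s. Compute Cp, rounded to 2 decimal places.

Cp = (USL − LSL) / (6σ̂) = (123 − 68) / (6 × 13.683) = 55.0000 / 82.0980 = 0.6699

0.67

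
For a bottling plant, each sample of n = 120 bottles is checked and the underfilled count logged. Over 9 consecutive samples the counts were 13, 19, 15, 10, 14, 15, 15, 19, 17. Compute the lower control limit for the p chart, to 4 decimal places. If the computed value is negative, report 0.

p̄ = Σdᵢ / (k·n) = 137 / (9 × 120) = 0.12685
LCL = p̄ − 3·√(p̄(1−p̄)/n) = 0.12685 − 3 × 0.03038 = 0.03571

0.0357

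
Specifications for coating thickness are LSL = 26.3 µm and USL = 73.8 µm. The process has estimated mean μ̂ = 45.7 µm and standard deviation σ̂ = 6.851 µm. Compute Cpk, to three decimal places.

0.944

Cpu = (USL − μ̂) / (3σ̂) = (73.8 − 45.7) / (3 × 6.851) = 1.3672; Cpl = (μ̂ − LSL) / (3σ̂) = (45.7 − 26.3) / (3 × 6.851) = 0.9439; Cpk = min(Cpu, Cpl) = 0.9439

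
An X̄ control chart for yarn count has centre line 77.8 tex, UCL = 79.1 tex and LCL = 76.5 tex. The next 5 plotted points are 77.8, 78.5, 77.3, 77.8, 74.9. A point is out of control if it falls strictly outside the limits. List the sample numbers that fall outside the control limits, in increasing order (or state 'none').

Compare each point to [76.5, 79.1]: sample 5 = 74.9 < LCL.

5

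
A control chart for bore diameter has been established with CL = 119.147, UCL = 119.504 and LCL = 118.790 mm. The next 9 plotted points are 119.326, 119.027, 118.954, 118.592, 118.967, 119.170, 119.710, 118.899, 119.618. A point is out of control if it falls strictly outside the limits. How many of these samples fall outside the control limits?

Compare each point to [118.790, 119.504]: sample 4 = 118.592 < LCL; sample 7 = 119.710 > UCL; sample 9 = 119.618 > UCL.

3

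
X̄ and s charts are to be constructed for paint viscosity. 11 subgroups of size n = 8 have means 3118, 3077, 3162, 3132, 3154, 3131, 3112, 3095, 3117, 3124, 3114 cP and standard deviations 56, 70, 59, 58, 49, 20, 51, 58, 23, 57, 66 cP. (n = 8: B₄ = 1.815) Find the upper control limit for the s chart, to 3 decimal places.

s̄ = (56 + 70 + 59 + 58 + 49 + 20 + 51 + 58 + 23 + 57 + 66) / 11 = 51.5455
UCL_s = B₄·s̄ = 1.815 × 51.5455 = 93.5550

93.555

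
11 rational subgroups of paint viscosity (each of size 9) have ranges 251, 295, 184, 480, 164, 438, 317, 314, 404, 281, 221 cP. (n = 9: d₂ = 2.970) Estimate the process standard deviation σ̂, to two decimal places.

R̄ = (251 + 295 + 184 + 480 + 164 + 438 + 317 + 314 + 404 + 281 + 221) / 11 = 304.4545
σ̂ = R̄ / d₂ = 304.4545 / 2.970 = 102.5099

102.51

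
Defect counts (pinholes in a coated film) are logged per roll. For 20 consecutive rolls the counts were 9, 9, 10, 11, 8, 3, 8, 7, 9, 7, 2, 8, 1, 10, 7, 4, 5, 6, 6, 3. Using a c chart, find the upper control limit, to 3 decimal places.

c̄ = (9 + 9 + 10 + 11 + 8 + 3 + 8 + 7 + 9 + 7 + 2 + 8 + 1 + 10 + 7 + 4 + 5 + 6 + 6 + 3) / 20 = 133 / 20 = 6.6500
UCL = c̄ + 3√c̄ = 6.6500 + 3 × √6.6500 = 6.6500 + 3 × 2.5788 = 14.3863

14.386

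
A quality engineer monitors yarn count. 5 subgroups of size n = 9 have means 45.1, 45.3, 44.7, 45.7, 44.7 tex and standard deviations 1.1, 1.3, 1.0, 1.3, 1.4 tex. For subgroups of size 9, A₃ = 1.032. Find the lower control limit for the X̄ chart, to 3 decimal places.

43.841

X̄̄ = (45.1 + 45.3 + 44.7 + 45.7 + 44.7) / 5 = 45.1000
s̄ = (1.1 + 1.3 + 1.0 + 1.3 + 1.4) / 5 = 1.2200
LCL = X̄̄ − A₃·s̄ = 45.1000 − 1.032 × 1.2200 = 43.8410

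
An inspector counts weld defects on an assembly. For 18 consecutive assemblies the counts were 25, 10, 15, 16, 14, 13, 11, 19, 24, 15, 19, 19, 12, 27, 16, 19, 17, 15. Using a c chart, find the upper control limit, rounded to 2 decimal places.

c̄ = (25 + 10 + 15 + 16 + 14 + 13 + 11 + 19 + 24 + 15 + 19 + 19 + 12 + 27 + 16 + 19 + 17 + 15) / 18 = 306 / 18 = 17.0000
UCL = c̄ + 3√c̄ = 17.0000 + 3 × √17.0000 = 17.0000 + 3 × 4.1231 = 29.3693

29.37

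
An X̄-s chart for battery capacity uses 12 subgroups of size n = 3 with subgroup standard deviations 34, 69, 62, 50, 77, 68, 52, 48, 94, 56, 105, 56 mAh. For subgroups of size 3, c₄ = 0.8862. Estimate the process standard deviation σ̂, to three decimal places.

s̄ = (34 + 69 + 62 + 50 + 77 + 68 + 52 + 48 + 94 + 56 + 105 + 56) / 12 = 64.2500
σ̂ = s̄ / c₄ = 64.2500 / 0.8862 = 72.5006

72.501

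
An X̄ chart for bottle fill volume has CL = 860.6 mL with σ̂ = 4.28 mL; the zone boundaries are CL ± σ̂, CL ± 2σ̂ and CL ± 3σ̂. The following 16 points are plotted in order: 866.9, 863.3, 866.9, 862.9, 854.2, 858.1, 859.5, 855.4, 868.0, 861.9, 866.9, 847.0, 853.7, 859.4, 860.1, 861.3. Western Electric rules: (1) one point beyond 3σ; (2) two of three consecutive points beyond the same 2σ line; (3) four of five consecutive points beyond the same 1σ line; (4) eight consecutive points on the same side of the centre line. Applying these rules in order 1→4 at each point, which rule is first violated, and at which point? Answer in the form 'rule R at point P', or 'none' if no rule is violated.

rule 1 at point 12

Zone of each point (C = within 1σ̂, B = 1σ̂–2σ̂, A = 2σ̂–3σ̂, * = beyond 3σ̂; sign = side of CL): 1:+B, 2:+C, 3:+B, 4:+C, 5:-B, 6:-C, 7:-C, 8:-B, 9:+B, 10:+C, 11:+B, 12:-*, 13:-B, 14:-C, 15:-C, 16:+C
Rule 1 (one point beyond the 3σ limits) is satisfied at point 12.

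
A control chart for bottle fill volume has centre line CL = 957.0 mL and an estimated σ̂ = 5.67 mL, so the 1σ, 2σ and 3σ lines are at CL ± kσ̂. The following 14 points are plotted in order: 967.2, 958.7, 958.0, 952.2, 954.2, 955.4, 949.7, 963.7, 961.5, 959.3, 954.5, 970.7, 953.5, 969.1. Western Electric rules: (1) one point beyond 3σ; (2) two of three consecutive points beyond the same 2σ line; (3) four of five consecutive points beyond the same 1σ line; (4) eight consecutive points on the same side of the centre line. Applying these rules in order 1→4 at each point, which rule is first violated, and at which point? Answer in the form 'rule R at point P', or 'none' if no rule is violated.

Zone of each point (C = within 1σ̂, B = 1σ̂–2σ̂, A = 2σ̂–3σ̂, * = beyond 3σ̂; sign = side of CL): 1:+B, 2:+C, 3:+C, 4:-C, 5:-C, 6:-C, 7:-B, 8:+B, 9:+C, 10:+C, 11:-C, 12:+A, 13:-C, 14:+A
Rule 2 (two of three consecutive points beyond the same 2σ limit) is satisfied at point 14.

rule 2 at point 14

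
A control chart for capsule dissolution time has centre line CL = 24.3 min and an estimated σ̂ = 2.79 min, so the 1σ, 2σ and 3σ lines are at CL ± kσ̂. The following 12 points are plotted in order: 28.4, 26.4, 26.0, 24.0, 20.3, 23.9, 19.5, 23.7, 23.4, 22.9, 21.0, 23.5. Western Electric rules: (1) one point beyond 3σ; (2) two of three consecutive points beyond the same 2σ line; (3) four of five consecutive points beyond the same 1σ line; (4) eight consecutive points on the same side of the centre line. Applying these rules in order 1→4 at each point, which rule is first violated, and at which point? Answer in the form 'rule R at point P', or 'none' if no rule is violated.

rule 4 at point 11

Zone of each point (C = within 1σ̂, B = 1σ̂–2σ̂, A = 2σ̂–3σ̂, * = beyond 3σ̂; sign = side of CL): 1:+B, 2:+C, 3:+C, 4:-C, 5:-B, 6:-C, 7:-B, 8:-C, 9:-C, 10:-C, 11:-B, 12:-C
Rule 4 (eight consecutive points on the same side of the centre line) is satisfied at point 11.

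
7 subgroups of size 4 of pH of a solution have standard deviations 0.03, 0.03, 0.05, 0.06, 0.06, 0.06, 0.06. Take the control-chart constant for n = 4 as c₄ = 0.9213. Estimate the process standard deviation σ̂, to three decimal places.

0.054

s̄ = (0.03 + 0.03 + 0.05 + 0.06 + 0.06 + 0.06 + 0.06) / 7 = 0.0500
σ̂ = s̄ / c₄ = 0.0500 / 0.9213 = 0.0543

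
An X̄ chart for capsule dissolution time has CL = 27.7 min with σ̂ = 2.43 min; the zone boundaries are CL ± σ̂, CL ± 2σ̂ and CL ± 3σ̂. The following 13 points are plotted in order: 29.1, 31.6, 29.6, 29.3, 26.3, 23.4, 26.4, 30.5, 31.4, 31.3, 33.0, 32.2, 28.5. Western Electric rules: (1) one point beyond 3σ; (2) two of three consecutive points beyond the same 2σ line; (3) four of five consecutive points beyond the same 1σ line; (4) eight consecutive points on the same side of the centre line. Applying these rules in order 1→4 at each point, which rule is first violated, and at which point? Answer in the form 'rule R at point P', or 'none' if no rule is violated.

Zone of each point (C = within 1σ̂, B = 1σ̂–2σ̂, A = 2σ̂–3σ̂, * = beyond 3σ̂; sign = side of CL): 1:+C, 2:+B, 3:+C, 4:+C, 5:-C, 6:-B, 7:-C, 8:+B, 9:+B, 10:+B, 11:+A, 12:+B, 13:+C
Rule 3 (four of five consecutive points beyond the same 1σ limit) is satisfied at point 11.

rule 3 at point 11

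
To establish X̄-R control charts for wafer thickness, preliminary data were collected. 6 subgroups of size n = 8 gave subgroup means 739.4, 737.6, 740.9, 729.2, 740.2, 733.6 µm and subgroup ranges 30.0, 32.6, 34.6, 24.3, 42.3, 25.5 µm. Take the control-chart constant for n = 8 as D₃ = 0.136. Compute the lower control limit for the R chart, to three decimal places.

4.291

R̄ = (30.0 + 32.6 + 34.6 + 24.3 + 42.3 + 25.5) / 6 = 189.3000 / 6 = 31.5500
LCL_R = D₃·R̄ = 0.136 × 31.5500 = 4.2908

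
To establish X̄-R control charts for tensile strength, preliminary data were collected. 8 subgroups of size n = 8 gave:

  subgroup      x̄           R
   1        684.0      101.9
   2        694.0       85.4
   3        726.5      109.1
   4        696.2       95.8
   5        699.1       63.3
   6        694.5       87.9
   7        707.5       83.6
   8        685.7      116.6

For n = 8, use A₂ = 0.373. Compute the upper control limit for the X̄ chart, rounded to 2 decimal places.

733.11

X̄̄ = (684.0 + 694.0 + 726.5 + 696.2 + 699.1 + 694.5 + 707.5 + 685.7) / 8 = 5587.5000 / 8 = 698.4375
R̄ = (101.9 + 85.4 + 109.1 + 95.8 + 63.3 + 87.9 + 83.6 + 116.6) / 8 = 743.6000 / 8 = 92.9500
UCL = X̄̄ + A₂·R̄ = 698.4375 + 0.373 × 92.9500 = 733.1078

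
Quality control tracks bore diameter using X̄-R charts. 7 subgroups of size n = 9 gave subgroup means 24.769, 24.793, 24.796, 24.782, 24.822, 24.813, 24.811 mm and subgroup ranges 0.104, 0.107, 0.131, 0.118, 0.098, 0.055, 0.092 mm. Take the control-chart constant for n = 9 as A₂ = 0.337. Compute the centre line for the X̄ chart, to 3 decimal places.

X̄̄ = (24.769 + 24.793 + 24.796 + 24.782 + 24.822 + 24.813 + 24.811) / 7 = 173.5860 / 7 = 24.7980
CL = X̄̄ = 24.7980

24.798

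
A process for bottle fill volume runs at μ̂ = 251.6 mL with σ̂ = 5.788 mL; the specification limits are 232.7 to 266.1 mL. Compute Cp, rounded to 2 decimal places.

Cp = (USL − LSL) / (6σ̂) = (266.1 − 232.7) / (6 × 5.788) = 33.4000 / 34.7280 = 0.9618

0.96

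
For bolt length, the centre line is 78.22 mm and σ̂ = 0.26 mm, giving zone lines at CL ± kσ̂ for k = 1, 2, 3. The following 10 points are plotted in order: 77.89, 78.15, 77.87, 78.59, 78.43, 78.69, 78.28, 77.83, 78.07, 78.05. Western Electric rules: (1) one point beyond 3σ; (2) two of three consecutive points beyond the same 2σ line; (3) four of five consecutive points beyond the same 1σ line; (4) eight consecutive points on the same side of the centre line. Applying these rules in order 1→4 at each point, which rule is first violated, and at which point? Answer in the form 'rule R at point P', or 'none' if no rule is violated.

Zone of each point (C = within 1σ̂, B = 1σ̂–2σ̂, A = 2σ̂–3σ̂, * = beyond 3σ̂; sign = side of CL): 1:-B, 2:-C, 3:-B, 4:+B, 5:+C, 6:+B, 7:+C, 8:-B, 9:-C, 10:-C
No rule fires across all 10 points.

none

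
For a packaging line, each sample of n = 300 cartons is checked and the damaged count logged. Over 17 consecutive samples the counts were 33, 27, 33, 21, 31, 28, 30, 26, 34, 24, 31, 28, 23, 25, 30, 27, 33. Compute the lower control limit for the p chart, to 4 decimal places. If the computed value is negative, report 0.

p̄ = Σdᵢ / (k·n) = 484 / (17 × 300) = 0.09490
LCL = p̄ − 3·√(p̄(1−p̄)/n) = 0.09490 − 3 × 0.01692 = 0.04414

0.0441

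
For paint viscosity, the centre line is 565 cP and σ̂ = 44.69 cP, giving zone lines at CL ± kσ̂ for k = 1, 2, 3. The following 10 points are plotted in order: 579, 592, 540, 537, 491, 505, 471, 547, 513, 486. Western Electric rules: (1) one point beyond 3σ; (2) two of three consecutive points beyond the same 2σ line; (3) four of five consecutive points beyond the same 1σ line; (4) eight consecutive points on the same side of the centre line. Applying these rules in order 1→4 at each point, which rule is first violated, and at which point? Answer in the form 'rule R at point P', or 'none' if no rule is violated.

Zone of each point (C = within 1σ̂, B = 1σ̂–2σ̂, A = 2σ̂–3σ̂, * = beyond 3σ̂; sign = side of CL): 1:+C, 2:+C, 3:-C, 4:-C, 5:-B, 6:-B, 7:-A, 8:-C, 9:-B, 10:-B
Rule 3 (four of five consecutive points beyond the same 1σ limit) is satisfied at point 9.

rule 3 at point 9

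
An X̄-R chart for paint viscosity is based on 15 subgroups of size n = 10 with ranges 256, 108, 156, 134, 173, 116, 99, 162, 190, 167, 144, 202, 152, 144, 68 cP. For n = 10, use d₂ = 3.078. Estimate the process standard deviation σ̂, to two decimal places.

R̄ = (256 + 108 + 156 + 134 + 173 + 116 + 99 + 162 + 190 + 167 + 144 + 202 + 152 + 144 + 68) / 15 = 151.4000
σ̂ = R̄ / d₂ = 151.4000 / 3.078 = 49.1878

49.19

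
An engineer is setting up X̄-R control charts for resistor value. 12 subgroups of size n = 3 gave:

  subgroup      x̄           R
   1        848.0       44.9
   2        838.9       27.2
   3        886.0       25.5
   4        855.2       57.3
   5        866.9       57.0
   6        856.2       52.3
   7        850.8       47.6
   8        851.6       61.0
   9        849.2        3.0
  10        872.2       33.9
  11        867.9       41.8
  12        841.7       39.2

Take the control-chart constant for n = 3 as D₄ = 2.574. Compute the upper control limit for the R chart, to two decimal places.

105.26

R̄ = (44.9 + 27.2 + 25.5 + 57.3 + 57.0 + 52.3 + 47.6 + 61.0 + 3.0 + 33.9 + 41.8 + 39.2) / 12 = 490.7000 / 12 = 40.8917
UCL_R = D₄·R̄ = 2.574 × 40.8917 = 105.2551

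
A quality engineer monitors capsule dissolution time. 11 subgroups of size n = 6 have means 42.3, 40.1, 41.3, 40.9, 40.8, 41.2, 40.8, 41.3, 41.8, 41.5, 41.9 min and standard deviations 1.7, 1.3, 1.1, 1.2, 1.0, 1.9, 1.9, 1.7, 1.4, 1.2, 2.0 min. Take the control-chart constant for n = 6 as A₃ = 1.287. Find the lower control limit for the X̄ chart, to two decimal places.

X̄̄ = (42.3 + 40.1 + 41.3 + 40.9 + 40.8 + 41.2 + 40.8 + 41.3 + 41.8 + 41.5 + 41.9) / 11 = 41.2636
s̄ = (1.7 + 1.3 + 1.1 + 1.2 + 1.0 + 1.9 + 1.9 + 1.7 + 1.4 + 1.2 + 2.0) / 11 = 1.4909
LCL = X̄̄ − A₃·s̄ = 41.2636 − 1.287 × 1.4909 = 39.3448

39.34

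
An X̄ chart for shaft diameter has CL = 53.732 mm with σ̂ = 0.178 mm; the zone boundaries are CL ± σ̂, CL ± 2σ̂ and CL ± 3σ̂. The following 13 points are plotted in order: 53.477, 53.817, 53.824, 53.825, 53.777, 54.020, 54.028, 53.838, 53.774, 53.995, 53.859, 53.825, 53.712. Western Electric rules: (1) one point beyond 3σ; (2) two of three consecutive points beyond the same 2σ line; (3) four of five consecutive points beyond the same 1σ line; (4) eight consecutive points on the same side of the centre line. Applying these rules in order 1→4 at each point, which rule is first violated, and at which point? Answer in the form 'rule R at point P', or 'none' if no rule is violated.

rule 4 at point 9

Zone of each point (C = within 1σ̂, B = 1σ̂–2σ̂, A = 2σ̂–3σ̂, * = beyond 3σ̂; sign = side of CL): 1:-B, 2:+C, 3:+C, 4:+C, 5:+C, 6:+B, 7:+B, 8:+C, 9:+C, 10:+B, 11:+C, 12:+C, 13:-C
Rule 4 (eight consecutive points on the same side of the centre line) is satisfied at point 9.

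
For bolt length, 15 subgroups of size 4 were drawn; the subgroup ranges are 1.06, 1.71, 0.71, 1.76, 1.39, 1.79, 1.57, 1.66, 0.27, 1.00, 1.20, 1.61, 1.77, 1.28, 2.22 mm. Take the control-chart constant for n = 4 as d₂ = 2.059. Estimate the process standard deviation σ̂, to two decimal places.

0.68

R̄ = (1.06 + 1.71 + 0.71 + 1.76 + 1.39 + 1.79 + 1.57 + 1.66 + 0.27 + 1.00 + 1.20 + 1.61 + 1.77 + 1.28 + 2.22) / 15 = 1.4000
σ̂ = R̄ / d₂ = 1.4000 / 2.059 = 0.6799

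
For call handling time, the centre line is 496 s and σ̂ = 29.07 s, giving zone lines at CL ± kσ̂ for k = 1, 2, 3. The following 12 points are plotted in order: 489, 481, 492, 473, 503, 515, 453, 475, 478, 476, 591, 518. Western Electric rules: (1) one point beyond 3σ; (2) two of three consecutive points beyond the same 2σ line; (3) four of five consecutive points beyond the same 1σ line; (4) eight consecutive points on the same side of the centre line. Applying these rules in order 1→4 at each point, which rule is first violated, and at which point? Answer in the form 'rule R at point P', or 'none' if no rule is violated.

rule 1 at point 11

Zone of each point (C = within 1σ̂, B = 1σ̂–2σ̂, A = 2σ̂–3σ̂, * = beyond 3σ̂; sign = side of CL): 1:-C, 2:-C, 3:-C, 4:-C, 5:+C, 6:+C, 7:-B, 8:-C, 9:-C, 10:-C, 11:+*, 12:+C
Rule 1 (one point beyond the 3σ limits) is satisfied at point 11.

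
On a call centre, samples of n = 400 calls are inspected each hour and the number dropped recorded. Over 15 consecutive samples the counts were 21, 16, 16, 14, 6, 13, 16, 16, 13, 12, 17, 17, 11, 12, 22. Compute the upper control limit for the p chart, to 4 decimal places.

p̄ = Σdᵢ / (k·n) = 222 / (15 × 400) = 0.03700
UCL = p̄ + 3·√(p̄(1−p̄)/n) = 0.03700 + 3 × √(0.03700×0.96300/400) = 0.03700 + 3 × 0.00944 = 0.06531

0.0653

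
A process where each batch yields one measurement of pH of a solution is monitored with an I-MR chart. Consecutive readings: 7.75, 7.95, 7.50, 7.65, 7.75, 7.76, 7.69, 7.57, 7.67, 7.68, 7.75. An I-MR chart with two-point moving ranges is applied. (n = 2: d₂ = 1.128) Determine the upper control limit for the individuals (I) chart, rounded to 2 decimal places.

8.04

X̄ = (7.75 + 7.95 + 7.50 + 7.65 + 7.75 + 7.76 + 7.69 + 7.57 + 7.67 + 7.68 + 7.75) / 11 = 7.7018
Moving ranges: 0.20, 0.45, 0.15, 0.10, 0.01, 0.07, 0.12, 0.10, 0.01, 0.07; M̄R̄ = 1.2800 / 10 = 0.1280
UCL = X̄ + 3·M̄R̄/d₂ = 7.7018 + 3 × 0.1280 / 1.128 = 8.0422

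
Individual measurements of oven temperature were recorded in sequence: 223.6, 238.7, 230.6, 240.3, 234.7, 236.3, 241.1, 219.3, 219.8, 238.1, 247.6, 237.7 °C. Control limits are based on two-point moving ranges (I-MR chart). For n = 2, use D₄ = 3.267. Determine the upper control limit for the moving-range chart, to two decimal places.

Moving ranges: 15.1, 8.1, 9.7, 5.6, 1.6, 4.8, 21.8, 0.5, 18.3, 9.5, 9.9; M̄R̄ = 104.9000 / 11 = 9.5364
UCL_MR = D₄·M̄R̄ = 3.267 × 9.5364 = 31.1553

31.16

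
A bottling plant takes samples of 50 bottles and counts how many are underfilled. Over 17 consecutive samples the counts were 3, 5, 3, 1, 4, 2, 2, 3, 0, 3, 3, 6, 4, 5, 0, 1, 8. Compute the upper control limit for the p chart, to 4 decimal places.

p̄ = Σdᵢ / (k·n) = 53 / (17 × 50) = 0.06235
UCL = p̄ + 3·√(p̄(1−p̄)/n) = 0.06235 + 3 × √(0.06235×0.93765/50) = 0.06235 + 3 × 0.03420 = 0.16494

0.1649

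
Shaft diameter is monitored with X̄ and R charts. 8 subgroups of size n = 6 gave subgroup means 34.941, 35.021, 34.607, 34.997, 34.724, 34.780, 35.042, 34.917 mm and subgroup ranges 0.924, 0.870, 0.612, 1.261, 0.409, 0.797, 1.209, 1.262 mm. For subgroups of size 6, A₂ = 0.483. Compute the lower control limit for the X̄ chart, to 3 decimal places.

34.435

X̄̄ = (34.941 + 35.021 + 34.607 + 34.997 + 34.724 + 34.780 + 35.042 + 34.917) / 8 = 279.0290 / 8 = 34.8786
R̄ = (0.924 + 0.870 + 0.612 + 1.261 + 0.409 + 0.797 + 1.209 + 1.262) / 8 = 7.3440 / 8 = 0.9180
LCL = X̄̄ − A₂·R̄ = 34.8786 − 0.483 × 0.9180 = 34.4352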